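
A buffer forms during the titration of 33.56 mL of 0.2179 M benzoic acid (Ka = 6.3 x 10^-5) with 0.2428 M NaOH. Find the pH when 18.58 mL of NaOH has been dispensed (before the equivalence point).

4.41

Initial n(C6H5COOH) = 0.2179 x 0.03356 = 0.007313 mol.
n(NaOH) added = 0.2428 x 0.01858 = 0.004511 mol, converting that many moles of C6H5COOH to C6H5COO-.
Remaining n(C6H5COOH) = 0.002802 mol; n(C6H5COO-) = 0.004511 mol.
By Henderson-Hasselbalch, pH = pKa + log([A^-]/[HA]) = 4.20 + log(0.004511/0.002802) = 4.20 + (+0.21) = 4.41.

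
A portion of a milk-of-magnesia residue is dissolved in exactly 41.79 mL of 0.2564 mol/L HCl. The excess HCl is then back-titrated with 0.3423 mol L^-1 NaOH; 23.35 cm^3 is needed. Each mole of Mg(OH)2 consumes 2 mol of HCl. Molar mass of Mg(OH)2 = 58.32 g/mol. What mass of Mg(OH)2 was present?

0.0794 g

Total n(HCl) added = 0.2564 x 0.04179 = 0.01071 mol.
n(NaOH) used = 0.3423 x 0.02335 = 0.007993 mol, which equals the excess n(HCl).
So n(HCl) consumed by the sample = 0.01071 - 0.007993 = 0.002722 mol.
n(Mg(OH)2) = 0.002722 / 2 = 0.001361 mol.
mass = 0.001361 mol x 58.32 g/mol = 0.0794 g.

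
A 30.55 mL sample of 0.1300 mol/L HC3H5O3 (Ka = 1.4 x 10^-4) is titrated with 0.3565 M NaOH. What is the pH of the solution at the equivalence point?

n(HC3H5O3) = 0.1300 x 0.03055 = 0.003972 mol; V(NaOH) at equivalence = 0.003972/0.3565 = 0.01114 L.
At equivalence all the acid is converted to C3H5O3-; total volume = 0.03055 + 0.01114 = 0.04169 L, so [C3H5O3-] = 0.003972/0.04169 = 0.09526 M.
Kb = Kw/Ka = 1.0e-14 / 1.4 x 10^-4 = 7.14e-11.
[OH^-] = sqrt(Kb x [C3H5O3-]) = sqrt(7.14e-11 x 0.09526) = 2.61e-6 M.
pOH = 5.58, so pH = 14.00 - 5.58 = 8.42.

8.42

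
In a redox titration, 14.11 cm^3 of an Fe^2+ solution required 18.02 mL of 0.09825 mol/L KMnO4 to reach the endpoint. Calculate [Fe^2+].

n(KMnO4) = 0.09825 x 0.01802 = 0.001770 mol.
From the balanced equation, 1 mol KMnO4 reacts with 5 mol Fe^2+, so n(Fe^2+) = 0.001770 x 5/1 = 0.008852 mol.
[Fe^2+] = 0.008852 / 0.01411 L = 0.627 M.

0.627 M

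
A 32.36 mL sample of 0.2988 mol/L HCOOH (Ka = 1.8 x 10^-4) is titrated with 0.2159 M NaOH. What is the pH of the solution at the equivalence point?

8.42

n(HCOOH) = 0.2988 x 0.03236 = 0.009669 mol; V(NaOH) at equivalence = 0.009669/0.2159 = 0.04479 L.
At equivalence all the acid is converted to HCOO-; total volume = 0.03236 + 0.04479 = 0.07715 L, so [HCOO-] = 0.009669/0.07715 = 0.1253 M.
Kb = Kw/Ka = 1.0e-14 / 1.8 x 10^-4 = 5.56e-11.
[OH^-] = sqrt(Kb x [HCOO-]) = sqrt(5.56e-11 x 0.1253) = 2.64e-6 M.
pOH = 5.58, so pH = 14.00 - 5.58 = 8.42.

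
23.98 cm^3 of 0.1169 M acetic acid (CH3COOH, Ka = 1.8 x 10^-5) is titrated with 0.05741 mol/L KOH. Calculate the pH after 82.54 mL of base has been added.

n(acid) = 0.1169 x 0.02398 = 0.002803 mol; n(KOH) added = 0.05741 x 0.08254 = 0.004739 mol.
Base is in excess by 0.004739 - 0.002803 = 0.001935 mol in a total volume of 0.1065 L.
[OH^-] = 0.001935/0.1065 = 0.01817 M, so pOH = 1.74 and pH = 14.00 - 1.74 = 12.26.

12.26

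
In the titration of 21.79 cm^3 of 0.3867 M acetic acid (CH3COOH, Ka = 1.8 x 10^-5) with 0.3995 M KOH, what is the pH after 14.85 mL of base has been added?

Initial n(CH3COOH) = 0.3867 x 0.02179 = 0.008426 mol.
n(KOH) added = 0.3995 x 0.01485 = 0.005933 mol, converting that many moles of CH3COOH to CH3COO-.
Remaining n(CH3COOH) = 0.002494 mol; n(CH3COO-) = 0.005933 mol.
By Henderson-Hasselbalch, pH = pKa + log([A^-]/[HA]) = 4.74 + log(0.005933/0.002494) = 4.74 + (+0.38) = 5.12.

5.12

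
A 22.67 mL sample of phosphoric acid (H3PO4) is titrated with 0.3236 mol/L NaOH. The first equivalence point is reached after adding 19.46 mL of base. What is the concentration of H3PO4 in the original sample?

0.278 M

n(NaOH) = 0.3236 x 0.01946 = 0.006297 mol.
At the first equivalence point, 1 mol OH^- react per mol H3PO4, so n(H3PO4) = 0.006297 / 1 = 0.006297 mol.
[H3PO4] = 0.006297 / 0.02267 L = 0.278 M.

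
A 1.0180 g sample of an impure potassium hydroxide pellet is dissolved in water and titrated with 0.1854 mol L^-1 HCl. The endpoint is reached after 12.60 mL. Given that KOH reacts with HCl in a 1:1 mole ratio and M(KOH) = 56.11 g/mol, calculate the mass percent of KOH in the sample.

12.9%

n(HCl) = 0.1854 x 0.01260 = 0.002336 mol.
n(KOH) = 0.002336 / 1 = 0.002336 mol.
mass of KOH = 0.002336 x 56.11 = 0.1311 g.
% purity = 0.1311 / 1.0180 x 100 = 12.9%.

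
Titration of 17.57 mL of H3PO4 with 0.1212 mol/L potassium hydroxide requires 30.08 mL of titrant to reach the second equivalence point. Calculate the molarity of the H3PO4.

0.104 M

n(KOH) = 0.1212 x 0.03008 = 0.003646 mol.
At the second equivalence point, 2 mol OH^- react per mol H3PO4, so n(H3PO4) = 0.003646 / 2 = 0.001823 mol.
[H3PO4] = 0.001823 / 0.01757 L = 0.104 M.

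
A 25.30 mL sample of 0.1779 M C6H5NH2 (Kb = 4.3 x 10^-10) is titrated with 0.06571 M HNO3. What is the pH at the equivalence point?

2.98

n(C6H5NH2) = 0.1779 x 0.02530 = 0.004501 mol; V(HNO3) at equivalence = 0.004501/0.06571 = 0.06850 L.
At equivalence the base is fully converted to C6H5NH3+; total volume = 0.09380 L, so [C6H5NH3+] = 0.004501/0.09380 = 0.04799 M.
Ka(C6H5NH3+) = Kw/Kb = 1.0e-14 / 4.3 x 10^-10 = 2.33e-5.
[H^+] = sqrt(Ka x [C6H5NH3+]) = sqrt(2.33e-5 x 0.04799) = 0.00106 M.
pH = -log(0.00106) = 2.98.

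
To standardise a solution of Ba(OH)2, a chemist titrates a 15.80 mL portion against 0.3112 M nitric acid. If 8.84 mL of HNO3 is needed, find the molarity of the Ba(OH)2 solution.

0.0871 M

n(HNO3) delivered = 0.3112 x 0.008840 = 0.002751 mol.
The reaction is 1 Ba(OH)2 + 2 HNO3, so n(Ba(OH)2) = 0.002751 x 1/2 = 0.001376 mol.
[Ba(OH)2] = 0.001376 mol / 0.01580 L = 0.0871 M.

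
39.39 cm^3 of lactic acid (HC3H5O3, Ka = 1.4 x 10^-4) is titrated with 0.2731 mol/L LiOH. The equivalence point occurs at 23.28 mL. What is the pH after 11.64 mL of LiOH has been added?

3.85

11.64 mL is exactly half the equivalence volume (23.28/2), i.e. the half-equivalence point.
There, n(HA) = n(A^-), so pH = pKa = -log(1.4 x 10^-4) = 3.85.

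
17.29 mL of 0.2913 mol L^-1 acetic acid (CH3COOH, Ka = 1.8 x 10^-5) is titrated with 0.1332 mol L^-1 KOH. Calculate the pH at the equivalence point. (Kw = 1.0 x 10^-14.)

n(CH3COOH) = 0.2913 x 0.01729 = 0.005037 mol; V(KOH) at equivalence = 0.005037/0.1332 = 0.03781 L.
At equivalence all the acid is converted to CH3COO-; total volume = 0.01729 + 0.03781 = 0.05510 L, so [CH3COO-] = 0.005037/0.05510 = 0.09140 M.
Kb = Kw/Ka = 1.0e-14 / 1.8 x 10^-5 = 5.56e-10.
[OH^-] = sqrt(Kb x [CH3COO-]) = sqrt(5.56e-10 x 0.09140) = 7.13e-6 M.
pOH = 5.15, so pH = 14.00 - 5.15 = 8.85.

8.85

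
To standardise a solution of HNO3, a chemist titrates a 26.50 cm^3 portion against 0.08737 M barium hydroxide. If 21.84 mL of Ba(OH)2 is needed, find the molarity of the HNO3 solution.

n(Ba(OH)2) delivered = 0.08737 x 0.02184 = 0.001908 mol.
The reaction is 2 HNO3 + 1 Ba(OH)2, so n(HNO3) = 0.001908 x 2/1 = 0.003816 mol.
[HNO3] = 0.003816 mol / 0.02650 L = 0.144 M.

0.144 M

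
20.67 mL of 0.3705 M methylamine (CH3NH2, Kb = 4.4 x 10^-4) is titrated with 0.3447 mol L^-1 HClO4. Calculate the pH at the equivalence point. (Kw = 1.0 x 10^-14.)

n(CH3NH2) = 0.3705 x 0.02067 = 0.007658 mol; V(HClO4) at equivalence = 0.007658/0.3447 = 0.02222 L.
At equivalence the base is fully converted to CH3NH3+; total volume = 0.04289 L, so [CH3NH3+] = 0.007658/0.04289 = 0.1786 M.
Ka(CH3NH3+) = Kw/Kb = 1.0e-14 / 4.4 x 10^-4 = 2.27e-11.
[H^+] = sqrt(Ka x [CH3NH3+]) = sqrt(2.27e-11 x 0.1786) = 2.01e-6 M.
pH = -log(2.01e-6) = 5.70.

5.70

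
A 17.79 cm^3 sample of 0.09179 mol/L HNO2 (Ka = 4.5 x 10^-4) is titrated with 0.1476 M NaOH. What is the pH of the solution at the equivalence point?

n(HNO2) = 0.09179 x 0.01779 = 0.001633 mol; V(NaOH) at equivalence = 0.001633/0.1476 = 0.01106 L.
At equivalence all the acid is converted to NO2-; total volume = 0.01779 + 0.01106 = 0.02885 L, so [NO2-] = 0.001633/0.02885 = 0.05659 M.
Kb = Kw/Ka = 1.0e-14 / 4.5 x 10^-4 = 2.22e-11.
[OH^-] = sqrt(Kb x [NO2-]) = sqrt(2.22e-11 x 0.05659) = 1.12e-6 M.
pOH = 5.95, so pH = 14.00 - 5.95 = 8.05.

8.05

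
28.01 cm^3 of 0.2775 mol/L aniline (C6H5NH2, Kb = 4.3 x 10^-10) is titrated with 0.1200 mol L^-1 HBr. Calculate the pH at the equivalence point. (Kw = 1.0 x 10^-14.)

2.86

n(C6H5NH2) = 0.2775 x 0.02801 = 0.007773 mol; V(HBr) at equivalence = 0.007773/0.1200 = 0.06477 L.
At equivalence the base is fully converted to C6H5NH3+; total volume = 0.09278 L, so [C6H5NH3+] = 0.007773/0.09278 = 0.08377 M.
Ka(C6H5NH3+) = Kw/Kb = 1.0e-14 / 4.3 x 10^-10 = 2.33e-5.
[H^+] = sqrt(Ka x [C6H5NH3+]) = sqrt(2.33e-5 x 0.08377) = 0.00140 M.
pH = -log(0.00140) = 2.86.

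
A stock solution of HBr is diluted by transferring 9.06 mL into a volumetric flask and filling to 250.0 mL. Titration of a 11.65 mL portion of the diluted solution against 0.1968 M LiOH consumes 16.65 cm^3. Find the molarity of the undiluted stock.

n(LiOH) = 0.1968 x 0.01665 = 0.003277 mol.
n(HBr) in the aliquot = 0.003277 mol.
[diluted HBr] = 0.003277 / 0.01165 = 0.2813 M.
Dilution factor = 250.0/9.060 = 27.59, so [stock] = 0.2813 x 27.59 = 7.76 M.

7.76 M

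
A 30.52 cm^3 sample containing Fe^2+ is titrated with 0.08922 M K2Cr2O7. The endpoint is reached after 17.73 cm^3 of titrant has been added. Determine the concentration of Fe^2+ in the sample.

n(K2Cr2O7) = 0.08922 x 0.01773 = 0.001582 mol.
From the balanced equation, 1 mol K2Cr2O7 reacts with 6 mol Fe^2+, so n(Fe^2+) = 0.001582 x 6/1 = 0.009491 mol.
[Fe^2+] = 0.009491 / 0.03052 L = 0.311 M.

0.311 M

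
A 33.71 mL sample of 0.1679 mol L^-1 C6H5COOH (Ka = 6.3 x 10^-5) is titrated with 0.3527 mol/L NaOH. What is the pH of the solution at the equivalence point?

n(C6H5COOH) = 0.1679 x 0.03371 = 0.005660 mol; V(NaOH) at equivalence = 0.005660/0.3527 = 0.01605 L.
At equivalence all the acid is converted to C6H5COO-; total volume = 0.03371 + 0.01605 = 0.04976 L, so [C6H5COO-] = 0.005660/0.04976 = 0.1138 M.
Kb = Kw/Ka = 1.0e-14 / 6.3 x 10^-5 = 1.59e-10.
[OH^-] = sqrt(Kb x [C6H5COO-]) = sqrt(1.59e-10 x 0.1138) = 4.25e-6 M.
pOH = 5.37, so pH = 14.00 - 5.37 = 8.63.

8.63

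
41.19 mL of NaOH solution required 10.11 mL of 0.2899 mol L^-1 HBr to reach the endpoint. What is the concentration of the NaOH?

n(HBr) delivered = 0.2899 x 0.01011 = 0.002931 mol.
For a 1:1 reaction, n(NaOH) = 0.002931 mol.
[NaOH] = 0.002931 mol / 0.04119 L = 0.0712 M.

0.0712 M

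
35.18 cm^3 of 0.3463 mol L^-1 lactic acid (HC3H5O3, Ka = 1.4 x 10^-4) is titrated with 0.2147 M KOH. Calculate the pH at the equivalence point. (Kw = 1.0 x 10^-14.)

n(HC3H5O3) = 0.3463 x 0.03518 = 0.01218 mol; V(KOH) at equivalence = 0.01218/0.2147 = 0.05674 L.
At equivalence all the acid is converted to C3H5O3-; total volume = 0.03518 + 0.05674 = 0.09192 L, so [C3H5O3-] = 0.01218/0.09192 = 0.1325 M.
Kb = Kw/Ka = 1.0e-14 / 1.4 x 10^-4 = 7.14e-11.
[OH^-] = sqrt(Kb x [C3H5O3-]) = sqrt(7.14e-11 x 0.1325) = 3.08e-6 M.
pOH = 5.51, so pH = 14.00 - 5.51 = 8.49.

8.49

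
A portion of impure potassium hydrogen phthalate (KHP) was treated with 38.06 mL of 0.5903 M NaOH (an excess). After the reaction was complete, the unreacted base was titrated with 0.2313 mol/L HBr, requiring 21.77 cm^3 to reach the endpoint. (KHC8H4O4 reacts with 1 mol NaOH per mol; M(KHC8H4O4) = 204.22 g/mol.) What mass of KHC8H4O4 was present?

3.56 g

Total n(NaOH) added = 0.5903 x 0.03806 = 0.02247 mol.
n(HBr) used = 0.2313 x 0.02177 = 0.005035 mol, which equals the excess n(NaOH).
So n(NaOH) consumed by the sample = 0.02247 - 0.005035 = 0.01743 mol.
n(KHC8H4O4) = 0.01743 / 1 = 0.01743 mol.
mass = 0.01743 mol x 204.22 g/mol = 3.56 g.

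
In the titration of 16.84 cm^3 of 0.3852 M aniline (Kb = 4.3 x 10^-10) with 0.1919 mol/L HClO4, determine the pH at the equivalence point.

2.76

n(C6H5NH2) = 0.3852 x 0.01684 = 0.006487 mol; V(HClO4) at equivalence = 0.006487/0.1919 = 0.03380 L.
At equivalence the base is fully converted to C6H5NH3+; total volume = 0.05064 L, so [C6H5NH3+] = 0.006487/0.05064 = 0.1281 M.
Ka(C6H5NH3+) = Kw/Kb = 1.0e-14 / 4.3 x 10^-10 = 2.33e-5.
[H^+] = sqrt(Ka x [C6H5NH3+]) = sqrt(2.33e-5 x 0.1281) = 0.00173 M.
pH = -log(0.00173) = 2.76.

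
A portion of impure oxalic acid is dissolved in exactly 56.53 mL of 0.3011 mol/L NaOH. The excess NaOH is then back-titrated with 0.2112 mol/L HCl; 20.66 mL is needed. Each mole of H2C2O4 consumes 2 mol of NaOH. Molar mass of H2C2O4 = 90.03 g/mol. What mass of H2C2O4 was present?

0.570 g

Total n(NaOH) added = 0.3011 x 0.05653 = 0.01702 mol.
n(HCl) used = 0.2112 x 0.02066 = 0.004363 mol, which equals the excess n(NaOH).
So n(NaOH) consumed by the sample = 0.01702 - 0.004363 = 0.01266 mol.
n(H2C2O4) = 0.01266 / 2 = 0.006329 mol.
mass = 0.006329 mol x 90.03 g/mol = 0.570 g.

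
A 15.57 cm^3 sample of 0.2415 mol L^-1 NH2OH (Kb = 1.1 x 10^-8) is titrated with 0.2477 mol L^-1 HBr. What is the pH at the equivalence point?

3.48

n(NH2OH) = 0.2415 x 0.01557 = 0.003760 mol; V(HBr) at equivalence = 0.003760/0.2477 = 0.01518 L.
At equivalence the base is fully converted to NH3OH+; total volume = 0.03075 L, so [NH3OH+] = 0.003760/0.03075 = 0.1223 M.
Ka(NH3OH+) = Kw/Kb = 1.0e-14 / 1.1 x 10^-8 = 9.09e-7.
[H^+] = sqrt(Ka x [NH3OH+]) = sqrt(9.09e-7 x 0.1223) = 0.000333 M.
pH = -log(0.000333) = 3.48.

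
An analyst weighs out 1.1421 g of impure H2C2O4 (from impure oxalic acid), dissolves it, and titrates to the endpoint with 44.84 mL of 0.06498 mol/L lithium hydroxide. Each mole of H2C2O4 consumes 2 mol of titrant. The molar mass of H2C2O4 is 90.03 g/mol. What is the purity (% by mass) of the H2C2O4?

11.5%

n(LiOH) = 0.06498 x 0.04484 = 0.002914 mol.
n(H2C2O4) = 0.002914 / 2 = 0.001457 mol.
mass of H2C2O4 = 0.001457 x 90.03 = 0.1312 g.
% purity = 0.1312 / 1.1421 x 100 = 11.5%.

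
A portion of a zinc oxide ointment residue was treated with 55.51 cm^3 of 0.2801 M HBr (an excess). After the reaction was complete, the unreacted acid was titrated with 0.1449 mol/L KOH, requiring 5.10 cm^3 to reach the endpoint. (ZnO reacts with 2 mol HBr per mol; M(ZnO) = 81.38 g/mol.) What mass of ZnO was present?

Total n(HBr) added = 0.2801 x 0.05551 = 0.01555 mol.
n(KOH) used = 0.1449 x 0.005100 = 0.0007390 mol, which equals the excess n(HBr).
So n(HBr) consumed by the sample = 0.01555 - 0.0007390 = 0.01481 mol.
n(ZnO) = 0.01481 / 2 = 0.007405 mol.
mass = 0.007405 mol x 81.38 g/mol = 0.603 g.

0.603 g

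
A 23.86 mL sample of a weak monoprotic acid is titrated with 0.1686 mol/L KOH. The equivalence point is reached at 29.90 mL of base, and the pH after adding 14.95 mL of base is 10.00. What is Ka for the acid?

14.95 mL is half of the equivalence volume, so this is the half-equivalence point where [HA] = [A^-].
At half-equivalence pH = pKa, so pKa = 10.00.
Ka = 10^(-10.00) = 1.0 x 10^-10.

1.0 x 10^-10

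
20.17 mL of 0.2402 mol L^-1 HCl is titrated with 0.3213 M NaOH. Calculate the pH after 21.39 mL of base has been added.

n(acid) = 0.2402 x 0.02017 = 0.004845 mol; n(NaOH) added = 0.3213 x 0.02139 = 0.006873 mol.
Base is in excess by 0.006873 - 0.004845 = 0.002028 mol in a total volume of 0.04156 L.
[OH^-] = 0.002028/0.04156 = 0.04879 M, so pOH = 1.31 and pH = 14.00 - 1.31 = 12.69.

12.69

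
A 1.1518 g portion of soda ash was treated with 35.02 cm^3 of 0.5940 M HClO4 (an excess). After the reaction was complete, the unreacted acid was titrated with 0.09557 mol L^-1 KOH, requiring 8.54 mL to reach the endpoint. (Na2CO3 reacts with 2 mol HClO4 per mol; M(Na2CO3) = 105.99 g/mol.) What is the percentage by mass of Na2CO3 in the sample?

92.0%

Total n(HClO4) added = 0.5940 x 0.03502 = 0.02080 mol.
n(KOH) used = 0.09557 x 0.008540 = 0.0008162 mol, which equals the excess n(HClO4).
So n(HClO4) consumed by the sample = 0.02080 - 0.0008162 = 0.01999 mol.
n(Na2CO3) = 0.01999 / 2 = 0.009993 mol.
mass Na2CO3 = 0.009993 x 105.99 = 1.059 g, so %Na2CO3 = 1.059/1.1518 x 100 = 92.0%.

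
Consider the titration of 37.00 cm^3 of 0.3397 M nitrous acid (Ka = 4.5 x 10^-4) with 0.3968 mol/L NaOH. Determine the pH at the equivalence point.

n(HNO2) = 0.3397 x 0.03700 = 0.01257 mol; V(NaOH) at equivalence = 0.01257/0.3968 = 0.03168 L.
At equivalence all the acid is converted to NO2-; total volume = 0.03700 + 0.03168 = 0.06868 L, so [NO2-] = 0.01257/0.06868 = 0.1830 M.
Kb = Kw/Ka = 1.0e-14 / 4.5 x 10^-4 = 2.22e-11.
[OH^-] = sqrt(Kb x [NO2-]) = sqrt(2.22e-11 x 0.1830) = 2.02e-6 M.
pOH = 5.70, so pH = 14.00 - 5.70 = 8.30.

8.30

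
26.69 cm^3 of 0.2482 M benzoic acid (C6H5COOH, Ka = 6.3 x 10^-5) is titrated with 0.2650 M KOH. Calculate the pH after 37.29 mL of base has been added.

n(acid) = 0.2482 x 0.02669 = 0.006624 mol; n(KOH) added = 0.2650 x 0.03729 = 0.009882 mol.
Base is in excess by 0.009882 - 0.006624 = 0.003257 mol in a total volume of 0.06398 L.
[OH^-] = 0.003257/0.06398 = 0.05091 M, so pOH = 1.29 and pH = 14.00 - 1.29 = 12.71.

12.71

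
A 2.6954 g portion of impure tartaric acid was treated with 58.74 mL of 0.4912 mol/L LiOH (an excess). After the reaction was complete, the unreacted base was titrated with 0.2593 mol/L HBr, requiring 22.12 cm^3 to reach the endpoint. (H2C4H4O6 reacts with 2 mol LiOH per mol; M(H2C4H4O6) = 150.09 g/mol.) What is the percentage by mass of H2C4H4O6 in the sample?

64.4%

Total n(LiOH) added = 0.4912 x 0.05874 = 0.02885 mol.
n(HBr) used = 0.2593 x 0.02212 = 0.005736 mol, which equals the excess n(LiOH).
So n(LiOH) consumed by the sample = 0.02885 - 0.005736 = 0.02312 mol.
n(H2C4H4O6) = 0.02312 / 2 = 0.01156 mol.
mass H2C4H4O6 = 0.01156 x 150.09 = 1.735 g, so %H2C4H4O6 = 1.735/2.6954 x 100 = 64.4%.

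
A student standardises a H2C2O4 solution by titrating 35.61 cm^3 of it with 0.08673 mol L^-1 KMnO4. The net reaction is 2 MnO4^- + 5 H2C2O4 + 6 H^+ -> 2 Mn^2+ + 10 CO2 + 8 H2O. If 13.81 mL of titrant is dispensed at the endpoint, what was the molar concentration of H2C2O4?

0.0841 M

n(KMnO4) = 0.08673 x 0.01381 = 0.001198 mol.
From the balanced equation, 2 mol KMnO4 reacts with 5 mol H2C2O4, so n(H2C2O4) = 0.001198 x 5/2 = 0.002994 mol.
[H2C2O4] = 0.002994 / 0.03561 L = 0.0841 M.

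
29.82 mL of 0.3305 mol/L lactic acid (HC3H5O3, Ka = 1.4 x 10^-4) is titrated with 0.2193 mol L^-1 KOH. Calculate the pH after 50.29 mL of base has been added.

12.17

n(acid) = 0.3305 x 0.02982 = 0.009856 mol; n(KOH) added = 0.2193 x 0.05029 = 0.01103 mol.
Base is in excess by 0.01103 - 0.009856 = 0.001173 mol in a total volume of 0.08011 L.
[OH^-] = 0.001173/0.08011 = 0.01464 M, so pOH = 1.83 and pH = 14.00 - 1.83 = 12.17.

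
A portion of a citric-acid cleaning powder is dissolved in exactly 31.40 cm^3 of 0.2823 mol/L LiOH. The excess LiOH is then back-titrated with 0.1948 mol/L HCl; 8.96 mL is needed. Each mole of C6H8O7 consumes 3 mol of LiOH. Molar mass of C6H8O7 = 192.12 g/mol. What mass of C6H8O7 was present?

0.456 g

Total n(LiOH) added = 0.2823 x 0.03140 = 0.008864 mol.
n(HCl) used = 0.1948 x 0.008960 = 0.001745 mol, which equals the excess n(LiOH).
So n(LiOH) consumed by the sample = 0.008864 - 0.001745 = 0.007119 mol.
n(C6H8O7) = 0.007119 / 3 = 0.002373 mol.
mass = 0.002373 mol x 192.12 g/mol = 0.456 g.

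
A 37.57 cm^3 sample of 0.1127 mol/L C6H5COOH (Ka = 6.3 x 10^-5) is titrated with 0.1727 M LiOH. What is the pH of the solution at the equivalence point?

8.52

n(C6H5COOH) = 0.1127 x 0.03757 = 0.004234 mol; V(LiOH) at equivalence = 0.004234/0.1727 = 0.02452 L.
At equivalence all the acid is converted to C6H5COO-; total volume = 0.03757 + 0.02452 = 0.06209 L, so [C6H5COO-] = 0.004234/0.06209 = 0.06820 M.
Kb = Kw/Ka = 1.0e-14 / 6.3 x 10^-5 = 1.59e-10.
[OH^-] = sqrt(Kb x [C6H5COO-]) = sqrt(1.59e-10 x 0.06820) = 3.29e-6 M.
pOH = 5.48, so pH = 14.00 - 5.48 = 8.52.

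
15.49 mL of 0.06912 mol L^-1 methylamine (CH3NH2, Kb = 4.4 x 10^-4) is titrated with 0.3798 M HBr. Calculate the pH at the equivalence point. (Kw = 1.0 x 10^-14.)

5.94

n(CH3NH2) = 0.06912 x 0.01549 = 0.001071 mol; V(HBr) at equivalence = 0.001071/0.3798 = 0.002819 L.
At equivalence the base is fully converted to CH3NH3+; total volume = 0.01831 L, so [CH3NH3+] = 0.001071/0.01831 = 0.05848 M.
Ka(CH3NH3+) = Kw/Kb = 1.0e-14 / 4.4 x 10^-4 = 2.27e-11.
[H^+] = sqrt(Ka x [CH3NH3+]) = sqrt(2.27e-11 x 0.05848) = 1.15e-6 M.
pH = -log(1.15e-6) = 5.94.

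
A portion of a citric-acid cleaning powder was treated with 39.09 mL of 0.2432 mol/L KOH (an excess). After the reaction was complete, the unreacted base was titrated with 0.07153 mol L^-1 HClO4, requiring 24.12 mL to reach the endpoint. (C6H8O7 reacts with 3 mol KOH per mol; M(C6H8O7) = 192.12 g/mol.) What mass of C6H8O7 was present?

0.498 g

Total n(KOH) added = 0.2432 x 0.03909 = 0.009507 mol.
n(HClO4) used = 0.07153 x 0.02412 = 0.001725 mol, which equals the excess n(KOH).
So n(KOH) consumed by the sample = 0.009507 - 0.001725 = 0.007781 mol.
n(C6H8O7) = 0.007781 / 3 = 0.002594 mol.
mass = 0.002594 mol x 192.12 g/mol = 0.498 g.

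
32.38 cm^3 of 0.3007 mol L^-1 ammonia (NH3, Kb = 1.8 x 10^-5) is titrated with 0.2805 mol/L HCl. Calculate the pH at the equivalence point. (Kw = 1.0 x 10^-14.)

5.05

n(NH3) = 0.3007 x 0.03238 = 0.009737 mol; V(HCl) at equivalence = 0.009737/0.2805 = 0.03471 L.
At equivalence the base is fully converted to NH4+; total volume = 0.06709 L, so [NH4+] = 0.009737/0.06709 = 0.1451 M.
Ka(NH4+) = Kw/Kb = 1.0e-14 / 1.8 x 10^-5 = 5.56e-10.
[H^+] = sqrt(Ka x [NH4+]) = sqrt(5.56e-10 x 0.1451) = 8.98e-6 M.
pH = -log(8.98e-6) = 5.05.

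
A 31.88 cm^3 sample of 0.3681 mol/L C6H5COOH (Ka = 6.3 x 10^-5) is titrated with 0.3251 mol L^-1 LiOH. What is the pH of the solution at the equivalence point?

8.72

n(C6H5COOH) = 0.3681 x 0.03188 = 0.01174 mol; V(LiOH) at equivalence = 0.01174/0.3251 = 0.03610 L.
At equivalence all the acid is converted to C6H5COO-; total volume = 0.03188 + 0.03610 = 0.06798 L, so [C6H5COO-] = 0.01174/0.06798 = 0.1726 M.
Kb = Kw/Ka = 1.0e-14 / 6.3 x 10^-5 = 1.59e-10.
[OH^-] = sqrt(Kb x [C6H5COO-]) = sqrt(1.59e-10 x 0.1726) = 5.23e-6 M.
pOH = 5.28, so pH = 14.00 - 5.28 = 8.72.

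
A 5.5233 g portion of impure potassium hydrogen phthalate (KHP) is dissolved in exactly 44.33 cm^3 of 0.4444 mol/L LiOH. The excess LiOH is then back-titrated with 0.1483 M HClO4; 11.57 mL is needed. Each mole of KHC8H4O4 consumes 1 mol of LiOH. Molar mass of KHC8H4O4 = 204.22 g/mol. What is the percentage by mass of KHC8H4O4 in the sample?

66.5%

Total n(LiOH) added = 0.4444 x 0.04433 = 0.01970 mol.
n(HClO4) used = 0.1483 x 0.01157 = 0.001716 mol, which equals the excess n(LiOH).
So n(LiOH) consumed by the sample = 0.01970 - 0.001716 = 0.01798 mol.
n(KHC8H4O4) = 0.01798 / 1 = 0.01798 mol.
mass KHC8H4O4 = 0.01798 x 204.22 = 3.673 g, so %KHC8H4O4 = 3.673/5.5233 x 100 = 66.5%.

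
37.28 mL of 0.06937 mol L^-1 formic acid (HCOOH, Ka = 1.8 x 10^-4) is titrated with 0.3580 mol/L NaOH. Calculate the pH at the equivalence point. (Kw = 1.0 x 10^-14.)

8.25

n(HCOOH) = 0.06937 x 0.03728 = 0.002586 mol; V(NaOH) at equivalence = 0.002586/0.3580 = 0.007224 L.
At equivalence all the acid is converted to HCOO-; total volume = 0.03728 + 0.007224 = 0.04450 L, so [HCOO-] = 0.002586/0.04450 = 0.05811 M.
Kb = Kw/Ka = 1.0e-14 / 1.8 x 10^-4 = 5.56e-11.
[OH^-] = sqrt(Kb x [HCOO-]) = sqrt(5.56e-11 x 0.05811) = 1.80e-6 M.
pOH = 5.75, so pH = 14.00 - 5.75 = 8.25.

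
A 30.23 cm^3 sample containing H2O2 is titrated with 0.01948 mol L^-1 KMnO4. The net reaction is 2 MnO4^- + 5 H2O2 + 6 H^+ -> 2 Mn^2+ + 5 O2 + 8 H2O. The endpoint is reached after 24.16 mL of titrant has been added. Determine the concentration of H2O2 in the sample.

n(KMnO4) = 0.01948 x 0.02416 = 0.0004706 mol.
From the balanced equation, 2 mol KMnO4 reacts with 5 mol H2O2, so n(H2O2) = 0.0004706 x 5/2 = 0.001177 mol.
[H2O2] = 0.001177 / 0.03023 L = 0.0389 M.

0.0389 M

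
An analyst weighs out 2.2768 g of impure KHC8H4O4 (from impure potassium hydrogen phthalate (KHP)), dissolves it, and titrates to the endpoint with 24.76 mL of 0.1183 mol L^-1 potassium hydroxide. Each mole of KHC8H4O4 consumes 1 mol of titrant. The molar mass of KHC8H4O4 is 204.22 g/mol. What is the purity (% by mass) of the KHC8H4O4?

26.3%

n(KOH) = 0.1183 x 0.02476 = 0.002929 mol.
n(KHC8H4O4) = 0.002929 / 1 = 0.002929 mol.
mass of KHC8H4O4 = 0.002929 x 204.22 = 0.5982 g.
% purity = 0.5982 / 2.2768 x 100 = 26.3%.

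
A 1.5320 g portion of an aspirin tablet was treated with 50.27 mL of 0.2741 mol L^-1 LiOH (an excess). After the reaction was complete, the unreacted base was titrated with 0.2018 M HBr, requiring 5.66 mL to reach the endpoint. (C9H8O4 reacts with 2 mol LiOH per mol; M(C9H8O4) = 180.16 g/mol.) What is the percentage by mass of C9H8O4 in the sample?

74.3%

Total n(LiOH) added = 0.2741 x 0.05027 = 0.01378 mol.
n(HBr) used = 0.2018 x 0.005660 = 0.001142 mol, which equals the excess n(LiOH).
So n(LiOH) consumed by the sample = 0.01378 - 0.001142 = 0.01264 mol.
n(C9H8O4) = 0.01264 / 2 = 0.006318 mol.
mass C9H8O4 = 0.006318 x 180.16 = 1.138 g, so %C9H8O4 = 1.138/1.5320 x 100 = 74.3%.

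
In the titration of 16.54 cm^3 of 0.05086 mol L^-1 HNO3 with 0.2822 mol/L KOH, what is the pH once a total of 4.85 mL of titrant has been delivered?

n(acid) = 0.05086 x 0.01654 = 0.0008412 mol; n(KOH) added = 0.2822 x 0.004850 = 0.001369 mol.
Base is in excess by 0.001369 - 0.0008412 = 0.0005274 mol in a total volume of 0.02139 L.
[OH^-] = 0.0005274/0.02139 = 0.02466 M, so pOH = 1.61 and pH = 14.00 - 1.61 = 12.39.

12.39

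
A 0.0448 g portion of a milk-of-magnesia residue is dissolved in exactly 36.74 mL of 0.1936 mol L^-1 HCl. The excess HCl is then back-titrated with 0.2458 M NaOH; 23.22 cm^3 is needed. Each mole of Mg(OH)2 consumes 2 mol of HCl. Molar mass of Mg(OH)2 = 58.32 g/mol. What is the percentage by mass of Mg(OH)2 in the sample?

Total n(HCl) added = 0.1936 x 0.03674 = 0.007113 mol.
n(NaOH) used = 0.2458 x 0.02322 = 0.005707 mol, which equals the excess n(HCl).
So n(HCl) consumed by the sample = 0.007113 - 0.005707 = 0.001405 mol.
n(Mg(OH)2) = 0.001405 / 2 = 0.0007027 mol.
mass Mg(OH)2 = 0.0007027 x 58.32 = 0.04098 g, so %Mg(OH)2 = 0.04098/0.0448 x 100 = 91.5%.

91.5%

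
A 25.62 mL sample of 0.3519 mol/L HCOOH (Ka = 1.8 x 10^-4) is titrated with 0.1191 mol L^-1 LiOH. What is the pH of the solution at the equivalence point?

8.35

n(HCOOH) = 0.3519 x 0.02562 = 0.009016 mol; V(LiOH) at equivalence = 0.009016/0.1191 = 0.07570 L.
At equivalence all the acid is converted to HCOO-; total volume = 0.02562 + 0.07570 = 0.1013 L, so [HCOO-] = 0.009016/0.1013 = 0.08898 M.
Kb = Kw/Ka = 1.0e-14 / 1.8 x 10^-4 = 5.56e-11.
[OH^-] = sqrt(Kb x [HCOO-]) = sqrt(5.56e-11 x 0.08898) = 2.22e-6 M.
pOH = 5.65, so pH = 14.00 - 5.65 = 8.35.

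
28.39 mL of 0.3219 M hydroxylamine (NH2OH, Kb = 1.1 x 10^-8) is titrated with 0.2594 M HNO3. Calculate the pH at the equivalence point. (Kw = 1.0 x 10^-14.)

3.44

n(NH2OH) = 0.3219 x 0.02839 = 0.009139 mol; V(HNO3) at equivalence = 0.009139/0.2594 = 0.03523 L.
At equivalence the base is fully converted to NH3OH+; total volume = 0.06362 L, so [NH3OH+] = 0.009139/0.06362 = 0.1436 M.
Ka(NH3OH+) = Kw/Kb = 1.0e-14 / 1.1 x 10^-8 = 9.09e-7.
[H^+] = sqrt(Ka x [NH3OH+]) = sqrt(9.09e-7 x 0.1436) = 0.000361 M.
pH = -log(0.000361) = 3.44.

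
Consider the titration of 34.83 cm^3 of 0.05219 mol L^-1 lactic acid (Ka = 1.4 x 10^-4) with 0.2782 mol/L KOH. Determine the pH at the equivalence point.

8.25

n(HC3H5O3) = 0.05219 x 0.03483 = 0.001818 mol; V(KOH) at equivalence = 0.001818/0.2782 = 0.006534 L.
At equivalence all the acid is converted to C3H5O3-; total volume = 0.03483 + 0.006534 = 0.04136 L, so [C3H5O3-] = 0.001818/0.04136 = 0.04395 M.
Kb = Kw/Ka = 1.0e-14 / 1.4 x 10^-4 = 7.14e-11.
[OH^-] = sqrt(Kb x [C3H5O3-]) = sqrt(7.14e-11 x 0.04395) = 1.77e-6 M.
pOH = 5.75, so pH = 14.00 - 5.75 = 8.25.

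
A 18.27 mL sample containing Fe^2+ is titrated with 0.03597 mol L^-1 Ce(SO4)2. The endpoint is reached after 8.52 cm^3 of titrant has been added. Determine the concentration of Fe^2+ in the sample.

0.0168 M

n(Ce(SO4)2) = 0.03597 x 0.008520 = 0.0003065 mol.
From the balanced equation, 1 mol Ce(SO4)2 reacts with 1 mol Fe^2+, so n(Fe^2+) = 0.0003065 x 1/1 = 0.0003065 mol.
[Fe^2+] = 0.0003065 / 0.01827 L = 0.0168 M.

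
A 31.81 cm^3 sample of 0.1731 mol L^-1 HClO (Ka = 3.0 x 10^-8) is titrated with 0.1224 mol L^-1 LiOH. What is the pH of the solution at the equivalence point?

10.19

n(HClO) = 0.1731 x 0.03181 = 0.005506 mol; V(LiOH) at equivalence = 0.005506/0.1224 = 0.04499 L.
At equivalence all the acid is converted to ClO-; total volume = 0.03181 + 0.04499 = 0.07680 L, so [ClO-] = 0.005506/0.07680 = 0.07170 M.
Kb = Kw/Ka = 1.0e-14 / 3.0 x 10^-8 = 3.33e-7.
[OH^-] = sqrt(Kb x [ClO-]) = sqrt(3.33e-7 x 0.07170) = 0.000155 M.
pOH = 3.81, so pH = 14.00 - 3.81 = 10.19.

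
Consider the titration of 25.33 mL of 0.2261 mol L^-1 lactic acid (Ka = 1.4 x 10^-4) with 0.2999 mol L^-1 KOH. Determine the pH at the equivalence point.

8.48

n(HC3H5O3) = 0.2261 x 0.02533 = 0.005727 mol; V(KOH) at equivalence = 0.005727/0.2999 = 0.01910 L.
At equivalence all the acid is converted to C3H5O3-; total volume = 0.02533 + 0.01910 = 0.04443 L, so [C3H5O3-] = 0.005727/0.04443 = 0.1289 M.
Kb = Kw/Ka = 1.0e-14 / 1.4 x 10^-4 = 7.14e-11.
[OH^-] = sqrt(Kb x [C3H5O3-]) = sqrt(7.14e-11 x 0.1289) = 3.03e-6 M.
pOH = 5.52, so pH = 14.00 - 5.52 = 8.48.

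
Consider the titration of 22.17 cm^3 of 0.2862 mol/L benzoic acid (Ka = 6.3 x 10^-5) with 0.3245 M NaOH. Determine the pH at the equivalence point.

8.69

n(C6H5COOH) = 0.2862 x 0.02217 = 0.006345 mol; V(NaOH) at equivalence = 0.006345/0.3245 = 0.01955 L.
At equivalence all the acid is converted to C6H5COO-; total volume = 0.02217 + 0.01955 = 0.04172 L, so [C6H5COO-] = 0.006345/0.04172 = 0.1521 M.
Kb = Kw/Ka = 1.0e-14 / 6.3 x 10^-5 = 1.59e-10.
[OH^-] = sqrt(Kb x [C6H5COO-]) = sqrt(1.59e-10 x 0.1521) = 4.91e-6 M.
pOH = 5.31, so pH = 14.00 - 5.31 = 8.69.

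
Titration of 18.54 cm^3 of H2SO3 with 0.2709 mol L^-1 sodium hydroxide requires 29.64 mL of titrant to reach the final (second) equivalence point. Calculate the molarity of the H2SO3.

n(NaOH) = 0.2709 x 0.02964 = 0.008029 mol.
At the final (second) equivalence point, 2 mol OH^- react per mol H2SO3, so n(H2SO3) = 0.008029 / 2 = 0.004015 mol.
[H2SO3] = 0.004015 / 0.01854 L = 0.217 M.

0.217 M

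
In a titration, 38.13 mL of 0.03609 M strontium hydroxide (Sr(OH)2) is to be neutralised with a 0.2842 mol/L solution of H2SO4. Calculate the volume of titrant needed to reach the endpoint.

4.84 mL

n(Sr(OH)2) = 0.03609 mol/L x 0.03813 L = 0.001376 mol.
At equivalence n(H2SO4) = n(Sr(OH)2) = 0.001376 mol.
V(H2SO4) = 0.001376 / 0.2842 = 0.004842 L = 4.84 mL.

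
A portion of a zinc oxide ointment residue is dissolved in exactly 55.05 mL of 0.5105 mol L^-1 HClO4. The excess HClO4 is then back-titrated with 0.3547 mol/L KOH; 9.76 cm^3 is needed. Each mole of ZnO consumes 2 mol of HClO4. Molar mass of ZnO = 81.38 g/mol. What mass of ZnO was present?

Total n(HClO4) added = 0.5105 x 0.05505 = 0.02810 mol.
n(KOH) used = 0.3547 x 0.009760 = 0.003462 mol, which equals the excess n(HClO4).
So n(HClO4) consumed by the sample = 0.02810 - 0.003462 = 0.02464 mol.
n(ZnO) = 0.02464 / 2 = 0.01232 mol.
mass = 0.01232 mol x 81.38 g/mol = 1.00 g.

1.00 g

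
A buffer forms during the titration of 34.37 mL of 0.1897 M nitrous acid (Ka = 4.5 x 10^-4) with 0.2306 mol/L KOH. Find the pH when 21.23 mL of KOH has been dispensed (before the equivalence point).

Initial n(HNO2) = 0.1897 x 0.03437 = 0.006520 mol.
n(KOH) added = 0.2306 x 0.02123 = 0.004896 mol, converting that many moles of HNO2 to NO2-.
Remaining n(HNO2) = 0.001624 mol; n(NO2-) = 0.004896 mol.
By Henderson-Hasselbalch, pH = pKa + log([A^-]/[HA]) = 3.35 + log(0.004896/0.001624) = 3.35 + (+0.48) = 3.83.

3.83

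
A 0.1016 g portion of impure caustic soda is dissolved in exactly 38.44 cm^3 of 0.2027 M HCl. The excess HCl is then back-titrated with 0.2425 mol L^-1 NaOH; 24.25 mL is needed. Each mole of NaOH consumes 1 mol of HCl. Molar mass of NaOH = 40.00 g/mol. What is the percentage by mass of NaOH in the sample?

Total n(HCl) added = 0.2027 x 0.03844 = 0.007792 mol.
n(NaOH) used = 0.2425 x 0.02425 = 0.005881 mol, which equals the excess n(HCl).
So n(HCl) consumed by the sample = 0.007792 - 0.005881 = 0.001911 mol.
n(NaOH) = 0.001911 / 1 = 0.001911 mol.
mass NaOH = 0.001911 x 40.00 = 0.07645 g, so %NaOH = 0.07645/0.1016 x 100 = 75.2%.

75.2%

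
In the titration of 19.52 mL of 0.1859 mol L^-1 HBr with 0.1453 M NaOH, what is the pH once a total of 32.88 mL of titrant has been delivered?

n(acid) = 0.1859 x 0.01952 = 0.003629 mol; n(NaOH) added = 0.1453 x 0.03288 = 0.004777 mol.
Base is in excess by 0.004777 - 0.003629 = 0.001149 mol in a total volume of 0.05240 L.
[OH^-] = 0.001149/0.05240 = 0.02192 M, so pOH = 1.66 and pH = 14.00 - 1.66 = 12.34.

12.34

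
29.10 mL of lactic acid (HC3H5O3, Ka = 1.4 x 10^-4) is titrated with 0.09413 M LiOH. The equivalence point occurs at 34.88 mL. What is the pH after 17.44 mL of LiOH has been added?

17.44 mL is exactly half the equivalence volume (34.88/2), i.e. the half-equivalence point.
There, n(HA) = n(A^-), so pH = pKa = -log(1.4 x 10^-4) = 3.85.

3.85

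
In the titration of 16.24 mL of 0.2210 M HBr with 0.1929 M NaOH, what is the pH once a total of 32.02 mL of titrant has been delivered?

n(acid) = 0.2210 x 0.01624 = 0.003589 mol; n(NaOH) added = 0.1929 x 0.03202 = 0.006177 mol.
Base is in excess by 0.006177 - 0.003589 = 0.002588 mol in a total volume of 0.04826 L.
[OH^-] = 0.002588/0.04826 = 0.05362 M, so pOH = 1.27 and pH = 14.00 - 1.27 = 12.73.

12.73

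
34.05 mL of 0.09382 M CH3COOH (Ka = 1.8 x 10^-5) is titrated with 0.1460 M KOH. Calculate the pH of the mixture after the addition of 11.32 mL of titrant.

4.77

Initial n(CH3COOH) = 0.09382 x 0.03405 = 0.003195 mol.
n(KOH) added = 0.1460 x 0.01132 = 0.001653 mol, converting that many moles of CH3COOH to CH3COO-.
Remaining n(CH3COOH) = 0.001542 mol; n(CH3COO-) = 0.001653 mol.
By Henderson-Hasselbalch, pH = pKa + log([A^-]/[HA]) = 4.74 + log(0.001653/0.001542) = 4.74 + (+0.03) = 4.77.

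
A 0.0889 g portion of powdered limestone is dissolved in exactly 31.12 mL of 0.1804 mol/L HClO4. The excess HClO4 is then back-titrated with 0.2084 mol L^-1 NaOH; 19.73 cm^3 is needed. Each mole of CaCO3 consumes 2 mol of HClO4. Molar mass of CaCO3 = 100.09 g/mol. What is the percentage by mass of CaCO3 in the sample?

84.6%

Total n(HClO4) added = 0.1804 x 0.03112 = 0.005614 mol.
n(NaOH) used = 0.2084 x 0.01973 = 0.004112 mol, which equals the excess n(HClO4).
So n(HClO4) consumed by the sample = 0.005614 - 0.004112 = 0.001502 mol.
n(CaCO3) = 0.001502 / 2 = 0.0007512 mol.
mass CaCO3 = 0.0007512 x 100.09 = 0.07518 g, so %CaCO3 = 0.07518/0.0889 x 100 = 84.6%.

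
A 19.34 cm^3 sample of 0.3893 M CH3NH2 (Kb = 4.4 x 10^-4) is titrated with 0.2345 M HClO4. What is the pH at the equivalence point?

5.74

n(CH3NH2) = 0.3893 x 0.01934 = 0.007529 mol; V(HClO4) at equivalence = 0.007529/0.2345 = 0.03211 L.
At equivalence the base is fully converted to CH3NH3+; total volume = 0.05145 L, so [CH3NH3+] = 0.007529/0.05145 = 0.1463 M.
Ka(CH3NH3+) = Kw/Kb = 1.0e-14 / 4.4 x 10^-4 = 2.27e-11.
[H^+] = sqrt(Ka x [CH3NH3+]) = sqrt(2.27e-11 x 0.1463) = 1.82e-6 M.
pH = -log(1.82e-6) = 5.74.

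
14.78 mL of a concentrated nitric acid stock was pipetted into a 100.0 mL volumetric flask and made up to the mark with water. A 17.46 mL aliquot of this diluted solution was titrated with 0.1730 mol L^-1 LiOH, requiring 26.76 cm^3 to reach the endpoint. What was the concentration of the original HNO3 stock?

n(LiOH) = 0.1730 x 0.02676 = 0.004629 mol.
n(HNO3) in the aliquot = 0.004629 mol.
[diluted HNO3] = 0.004629 / 0.01746 = 0.2651 M.
Dilution factor = 100.0/14.78 = 6.766, so [stock] = 0.2651 x 6.766 = 1.79 M.

1.79 M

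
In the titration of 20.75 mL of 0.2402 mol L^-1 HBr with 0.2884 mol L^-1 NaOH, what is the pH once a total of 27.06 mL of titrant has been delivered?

12.77

n(acid) = 0.2402 x 0.02075 = 0.004984 mol; n(NaOH) added = 0.2884 x 0.02706 = 0.007804 mol.
Base is in excess by 0.007804 - 0.004984 = 0.002820 mol in a total volume of 0.04781 L.
[OH^-] = 0.002820/0.04781 = 0.05898 M, so pOH = 1.23 and pH = 14.00 - 1.23 = 12.77.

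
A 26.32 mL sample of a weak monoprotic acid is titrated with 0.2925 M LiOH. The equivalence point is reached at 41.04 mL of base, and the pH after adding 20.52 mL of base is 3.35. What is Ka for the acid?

4.5 x 10^-4

20.52 mL is half of the equivalence volume, so this is the half-equivalence point where [HA] = [A^-].
At half-equivalence pH = pKa, so pKa = 3.35.
Ka = 10^(-3.35) = 4.5 x 10^-4.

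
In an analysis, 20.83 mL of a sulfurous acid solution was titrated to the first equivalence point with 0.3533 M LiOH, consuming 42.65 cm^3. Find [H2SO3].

n(LiOH) = 0.3533 x 0.04265 = 0.01507 mol.
At the first equivalence point, 1 mol OH^- react per mol H2SO3, so n(H2SO3) = 0.01507 / 1 = 0.01507 mol.
[H2SO3] = 0.01507 / 0.02083 L = 0.723 M.

0.723 M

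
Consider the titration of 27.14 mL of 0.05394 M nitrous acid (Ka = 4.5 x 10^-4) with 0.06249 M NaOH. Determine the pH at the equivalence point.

n(HNO2) = 0.05394 x 0.02714 = 0.001464 mol; V(NaOH) at equivalence = 0.001464/0.06249 = 0.02343 L.
At equivalence all the acid is converted to NO2-; total volume = 0.02714 + 0.02343 = 0.05057 L, so [NO2-] = 0.001464/0.05057 = 0.02895 M.
Kb = Kw/Ka = 1.0e-14 / 4.5 x 10^-4 = 2.22e-11.
[OH^-] = sqrt(Kb x [NO2-]) = sqrt(2.22e-11 x 0.02895) = 8.02e-7 M.
pOH = 6.10, so pH = 14.00 - 6.10 = 7.90.

7.90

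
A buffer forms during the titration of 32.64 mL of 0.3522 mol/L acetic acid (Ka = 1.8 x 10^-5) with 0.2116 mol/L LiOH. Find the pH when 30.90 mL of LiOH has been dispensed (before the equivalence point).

4.86

Initial n(CH3COOH) = 0.3522 x 0.03264 = 0.01150 mol.
n(LiOH) added = 0.2116 x 0.03090 = 0.006538 mol, converting that many moles of CH3COOH to CH3COO-.
Remaining n(CH3COOH) = 0.004957 mol; n(CH3COO-) = 0.006538 mol.
By Henderson-Hasselbalch, pH = pKa + log([A^-]/[HA]) = 4.74 + log(0.006538/0.004957) = 4.74 + (+0.12) = 4.86.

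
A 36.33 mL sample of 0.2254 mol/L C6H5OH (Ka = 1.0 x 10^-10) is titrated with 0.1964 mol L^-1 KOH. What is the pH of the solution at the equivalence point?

n(C6H5OH) = 0.2254 x 0.03633 = 0.008189 mol; V(KOH) at equivalence = 0.008189/0.1964 = 0.04169 L.
At equivalence all the acid is converted to C6H5O-; total volume = 0.03633 + 0.04169 = 0.07802 L, so [C6H5O-] = 0.008189/0.07802 = 0.1050 M.
Kb = Kw/Ka = 1.0e-14 / 1.0 x 10^-10 = 0.000100.
[OH^-] = sqrt(Kb x [C6H5O-]) = sqrt(0.000100 x 0.1050) = 0.00324 M.
pOH = 2.49, so pH = 14.00 - 2.49 = 11.51.

11.51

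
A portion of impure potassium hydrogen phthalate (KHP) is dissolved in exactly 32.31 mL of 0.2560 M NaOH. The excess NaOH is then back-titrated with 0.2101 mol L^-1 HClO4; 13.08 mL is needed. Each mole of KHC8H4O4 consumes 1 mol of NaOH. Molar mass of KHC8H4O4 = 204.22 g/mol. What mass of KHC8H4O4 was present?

1.13 g

Total n(NaOH) added = 0.2560 x 0.03231 = 0.008271 mol.
n(HClO4) used = 0.2101 x 0.01308 = 0.002748 mol, which equals the excess n(NaOH).
So n(NaOH) consumed by the sample = 0.008271 - 0.002748 = 0.005523 mol.
n(KHC8H4O4) = 0.005523 / 1 = 0.005523 mol.
mass = 0.005523 mol x 204.22 g/mol = 1.13 g.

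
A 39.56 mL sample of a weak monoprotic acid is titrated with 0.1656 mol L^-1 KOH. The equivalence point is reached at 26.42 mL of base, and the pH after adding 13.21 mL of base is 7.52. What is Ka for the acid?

13.21 mL is half of the equivalence volume, so this is the half-equivalence point where [HA] = [A^-].
At half-equivalence pH = pKa, so pKa = 7.52.
Ka = 10^(-7.52) = 3.0 x 10^-8.

3.0 x 10^-8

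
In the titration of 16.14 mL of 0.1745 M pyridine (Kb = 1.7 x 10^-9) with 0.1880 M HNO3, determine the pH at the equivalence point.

n(C5H5N) = 0.1745 x 0.01614 = 0.002816 mol; V(HNO3) at equivalence = 0.002816/0.1880 = 0.01498 L.
At equivalence the base is fully converted to C5H5NH+; total volume = 0.03112 L, so [C5H5NH+] = 0.002816/0.03112 = 0.09050 M.
Ka(C5H5NH+) = Kw/Kb = 1.0e-14 / 1.7 x 10^-9 = 5.88e-6.
[H^+] = sqrt(Ka x [C5H5NH+]) = sqrt(5.88e-6 x 0.09050) = 0.000730 M.
pH = -log(0.000730) = 3.14.

3.14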